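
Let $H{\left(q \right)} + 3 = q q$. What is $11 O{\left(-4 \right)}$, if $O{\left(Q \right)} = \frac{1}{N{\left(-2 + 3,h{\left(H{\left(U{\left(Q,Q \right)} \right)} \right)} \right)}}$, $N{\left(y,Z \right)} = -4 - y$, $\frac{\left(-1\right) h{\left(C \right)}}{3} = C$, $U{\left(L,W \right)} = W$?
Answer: $- \frac{11}{5} \approx -2.2$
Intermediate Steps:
$H{\left(q \right)} = -3 + q^{2}$ ($H{\left(q \right)} = -3 + q q = -3 + q^{2}$)
$h{\left(C \right)} = - 3 C$
$O{\left(Q \right)} = - \frac{1}{5}$ ($O{\left(Q \right)} = \frac{1}{-4 - \left(-2 + 3\right)} = \frac{1}{-4 - 1} = \frac{1}{-5} = - \frac{1}{5}$)
$11 O{\left(-4 \right)} = 11 \left(- \frac{1}{5}\right) = - \frac{11}{5}$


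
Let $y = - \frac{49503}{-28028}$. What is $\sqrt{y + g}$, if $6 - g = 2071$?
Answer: $\frac{i \sqrt{8269449331}}{2002} \approx 45.423 i$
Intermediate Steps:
$g = -2065$ ($g = 6 - 2071 = -2065$)
$y = \frac{49503}{28028}$ ($y = \left(-49503\right) \left(- \frac{1}{28028}\right) = \frac{49503}{28028} \approx 1.7662$)
$\sqrt{y + g} = \sqrt{\frac{49503}{28028} - 2065} = \sqrt{- \frac{57828317}{28028}} = \frac{i \sqrt{8269449331}}{2002}$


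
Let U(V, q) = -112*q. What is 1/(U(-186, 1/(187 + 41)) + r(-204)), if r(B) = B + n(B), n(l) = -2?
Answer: -57/11770 ≈ -0.0048428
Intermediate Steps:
r(B) = -2 + B (r(B) = B - 2 = -2 + B)
1/(U(-186, 1/(187 + 41)) + r(-204)) = 1/(-112/(187 + 41) + (-2 - 204)) = 1/(-112/228 - 206) = 1/(-112*1/228 - 206) = 1/(-28/57 - 206) = 1/(-11770/57) = -57/11770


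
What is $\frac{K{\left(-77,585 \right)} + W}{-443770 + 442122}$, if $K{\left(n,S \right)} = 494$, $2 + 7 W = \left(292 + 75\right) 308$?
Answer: $- \frac{29123}{2884} \approx -10.098$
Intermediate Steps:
$W = \frac{113034}{7}$ ($W = - \frac{2}{7} + \frac{\left(292 + 75\right) 308}{7} = - \frac{2}{7} + \frac{367 \cdot 308}{7} = - \frac{2}{7} + \frac{1}{7} \cdot 113036 = - \frac{2}{7} + 16148 = \frac{113034}{7} \approx 16148.0$)
$\frac{K{\left(-77,585 \right)} + W}{-443770 + 442122} = \frac{494 + \frac{113034}{7}}{-443770 + 442122} = \frac{116492}{7 \left(-1648\right)} = \frac{116492}{7} \left(- \frac{1}{1648}\right) = - \frac{29123}{2884}$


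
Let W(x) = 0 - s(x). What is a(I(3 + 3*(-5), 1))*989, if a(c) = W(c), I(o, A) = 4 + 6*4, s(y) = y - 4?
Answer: -23736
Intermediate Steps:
s(y) = -4 + y
I(o, A) = 28 (I(o, A) = 4 + 24 = 28)
W(x) = 4 - x (W(x) = 0 - (-4 + x) = 0 + (4 - x) = 4 - x)
a(c) = 4 - c
a(I(3 + 3*(-5), 1))*989 = (4 - 1*28)*989 = (4 - 28)*989 = -24*989 = -23736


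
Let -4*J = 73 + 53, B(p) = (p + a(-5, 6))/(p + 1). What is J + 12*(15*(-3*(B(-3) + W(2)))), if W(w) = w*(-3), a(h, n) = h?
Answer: 2097/2 ≈ 1048.5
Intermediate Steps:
W(w) = -3*w
B(p) = (-5 + p)/(1 + p) (B(p) = (p - 5)/(p + 1) = (-5 + p)/(1 + p))
J = -63/2 (J = -(73 + 53)/4 = -1/4*126 = -63/2 ≈ -31.500)
J + 12*(15*(-3*(B(-3) + W(2)))) = -63/2 + 12*(15*(-3*((-5 - 3)/(1 - 3) - 3*2))) = -63/2 + 12*(15*(-3*(-8/(-2) - 6))) = -63/2 + 12*(15*(-3*(-1/2*(-8) - 6))) = -63/2 + 12*(15*(-3*(4 - 6))) = -63/2 + 12*(15*(-3*(-2))) = -63/2 + 12*(15*6) = -63/2 + 12*90 = -63/2 + 1080 = 2097/2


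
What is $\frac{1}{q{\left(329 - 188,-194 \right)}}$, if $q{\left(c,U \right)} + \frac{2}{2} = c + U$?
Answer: $- \frac{1}{54} \approx -0.018519$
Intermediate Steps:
$q{\left(c,U \right)} = -1 + U + c$ ($q{\left(c,U \right)} = -1 + \left(c + U\right) = -1 + \left(U + c\right) = -1 + U + c$)
$\frac{1}{q{\left(329 - 188,-194 \right)}} = \frac{1}{-1 - 194 + \left(329 - 188\right)} = \frac{1}{-1 - 194 + 141} = \frac{1}{-54} = - \frac{1}{54}$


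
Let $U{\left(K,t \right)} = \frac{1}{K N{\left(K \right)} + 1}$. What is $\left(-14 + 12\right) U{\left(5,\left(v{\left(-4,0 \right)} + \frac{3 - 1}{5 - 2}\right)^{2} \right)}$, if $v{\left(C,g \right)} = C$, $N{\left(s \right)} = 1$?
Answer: $- \frac{1}{3} \approx -0.33333$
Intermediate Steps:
$U{\left(K,t \right)} = \frac{1}{1 + K}$ ($U{\left(K,t \right)} = \frac{1}{K 1 + 1} = \frac{1}{K + 1} = \frac{1}{1 + K}$)
$\left(-14 + 12\right) U{\left(5,\left(v{\left(-4,0 \right)} + \frac{3 - 1}{5 - 2}\right)^{2} \right)} = \frac{-14 + 12}{1 + 5} = - \frac{2}{6} = \left(-2\right) \frac{1}{6} = - \frac{1}{3}$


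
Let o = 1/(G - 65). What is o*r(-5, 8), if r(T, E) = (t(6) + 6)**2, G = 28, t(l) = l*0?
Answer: -36/37 ≈ -0.97297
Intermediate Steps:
t(l) = 0
o = -1/37 (o = 1/(28 - 65) = 1/(-37) = -1/37 ≈ -0.027027)
r(T, E) = 36 (r(T, E) = (0 + 6)**2 = 6**2 = 36)
o*r(-5, 8) = -1/37*36 = -36/37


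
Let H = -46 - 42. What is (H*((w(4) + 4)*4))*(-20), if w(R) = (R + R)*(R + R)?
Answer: 478720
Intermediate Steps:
w(R) = 4*R² (w(R) = (2*R)*(2*R) = 4*R²)
H = -88
(H*((w(4) + 4)*4))*(-20) = -88*(4*4² + 4)*4*(-20) = -88*(4*16 + 4)*4*(-20) = -88*(64 + 4)*4*(-20) = -5984*4*(-20) = -88*272*(-20) = -23936*(-20) = 478720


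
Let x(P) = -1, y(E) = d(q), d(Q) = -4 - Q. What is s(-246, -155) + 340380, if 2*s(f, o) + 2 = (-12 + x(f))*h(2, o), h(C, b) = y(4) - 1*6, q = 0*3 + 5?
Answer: 680953/2 ≈ 3.4048e+5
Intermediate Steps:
q = 5 (q = 0 + 5 = 5)
y(E) = -9 (y(E) = -4 - 1*5 = -4 - 5 = -9)
h(C, b) = -15 (h(C, b) = -9 - 1*6 = -9 - 6 = -15)
s(f, o) = 193/2 (s(f, o) = -1 + ((-12 - 1)*(-15))/2 = -1 + (-13*(-15))/2 = -1 + (½)*195 = -1 + 195/2 = 193/2)
s(-246, -155) + 340380 = 193/2 + 340380 = 680953/2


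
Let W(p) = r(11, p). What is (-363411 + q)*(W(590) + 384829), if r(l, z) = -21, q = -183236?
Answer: -210354138776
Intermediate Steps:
W(p) = -21
(-363411 + q)*(W(590) + 384829) = (-363411 - 183236)*(-21 + 384829) = -546647*384808 = -210354138776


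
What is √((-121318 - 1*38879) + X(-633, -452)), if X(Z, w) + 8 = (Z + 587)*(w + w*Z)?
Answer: 3*I*√1477861 ≈ 3647.0*I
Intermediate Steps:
X(Z, w) = -8 + (587 + Z)*(w + Z*w) (X(Z, w) = -8 + (Z + 587)*(w + w*Z) = -8 + (587 + Z)*(w + Z*w))
√((-121318 - 1*38879) + X(-633, -452)) = √((-121318 - 1*38879) + (-8 + 587*(-452) - 452*(-633)² + 588*(-633)*(-452))) = √((-121318 - 38879) + (-8 - 265324 - 452*400689 + 168236208)) = √(-160197 + (-8 - 265324 - 181111428 + 168236208)) = √(-160197 - 13140552) = √(-13300749) = 3*I*√1477861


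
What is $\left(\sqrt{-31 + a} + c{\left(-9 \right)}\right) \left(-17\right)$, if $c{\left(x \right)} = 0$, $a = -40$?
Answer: $- 17 i \sqrt{71} \approx - 143.24 i$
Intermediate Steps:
$\left(\sqrt{-31 + a} + c{\left(-9 \right)}\right) \left(-17\right) = \left(\sqrt{-31 - 40} + 0\right) \left(-17\right) = \left(\sqrt{-71} + 0\right) \left(-17\right) = \left(i \sqrt{71} + 0\right) \left(-17\right) = i \sqrt{71} \left(-17\right) = - 17 i \sqrt{71}$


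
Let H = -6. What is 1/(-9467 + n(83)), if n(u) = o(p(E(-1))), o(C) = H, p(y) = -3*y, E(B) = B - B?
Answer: -1/9473 ≈ -0.00010556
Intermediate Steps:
E(B) = 0
o(C) = -6
n(u) = -6
1/(-9467 + n(83)) = 1/(-9467 - 6) = 1/(-9473) = -1/9473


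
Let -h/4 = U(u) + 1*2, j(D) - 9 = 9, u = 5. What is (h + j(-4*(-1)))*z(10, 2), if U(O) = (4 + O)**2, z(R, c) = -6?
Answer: 1884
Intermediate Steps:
j(D) = 18 (j(D) = 9 + 9 = 18)
h = -332 (h = -4*((4 + 5)**2 + 1*2) = -4*(9**2 + 2) = -4*(81 + 2) = -4*83 = -332)
(h + j(-4*(-1)))*z(10, 2) = (-332 + 18)*(-6) = -314*(-6) = 1884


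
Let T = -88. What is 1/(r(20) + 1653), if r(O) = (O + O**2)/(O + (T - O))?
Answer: 22/36261 ≈ 0.00060671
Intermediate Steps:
r(O) = -O/88 - O**2/88 (r(O) = (O + O**2)/(O + (-88 - O)) = (O + O**2)/(-88) = (O + O**2)*(-1/88) = -O/88 - O**2/88)
1/(r(20) + 1653) = 1/(-1/88*20*(1 + 20) + 1653) = 1/(-1/88*20*21 + 1653) = 1/(-105/22 + 1653) = 1/(36261/22) = 22/36261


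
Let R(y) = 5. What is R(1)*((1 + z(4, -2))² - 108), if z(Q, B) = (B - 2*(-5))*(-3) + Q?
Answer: 1265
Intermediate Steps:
z(Q, B) = -30 + Q - 3*B (z(Q, B) = (B + 10)*(-3) + Q = (10 + B)*(-3) + Q = (-30 - 3*B) + Q = -30 + Q - 3*B)
R(1)*((1 + z(4, -2))² - 108) = 5*((1 + (-30 + 4 - 3*(-2)))² - 108) = 5*((1 + (-30 + 4 + 6))² - 108) = 5*((1 - 20)² - 108) = 5*((-19)² - 108) = 5*(361 - 108) = 5*253 = 1265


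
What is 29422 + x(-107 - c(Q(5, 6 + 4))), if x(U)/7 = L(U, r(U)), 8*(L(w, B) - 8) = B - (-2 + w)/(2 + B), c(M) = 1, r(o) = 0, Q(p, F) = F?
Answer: 236209/8 ≈ 29526.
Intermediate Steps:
L(w, B) = 8 + B/8 - (-2 + w)/(8*(2 + B)) (L(w, B) = 8 + (B - (-2 + w)/(2 + B))/8 = 8 + (B/8 - (-2 + w)/(8*(2 + B))) = 8 + B/8 - (-2 + w)/(8*(2 + B)))
x(U) = 455/8 - 7*U/16 (x(U) = 7*((130 + 0² - U + 66*0)/(8*(2 + 0))) = 7*((⅛)*(130 + 0 - U + 0)/2) = 7*((⅛)*(½)*(130 - U)) = 7*(65/8 - U/16) = 455/8 - 7*U/16)
29422 + x(-107 - c(Q(5, 6 + 4))) = 29422 + (455/8 - 7*(-107 - 1*1)/16) = 29422 + (455/8 - 7*(-107 - 1)/16) = 29422 + (455/8 - 7/16*(-108)) = 29422 + (455/8 + 189/4) = 29422 + 833/8 = 236209/8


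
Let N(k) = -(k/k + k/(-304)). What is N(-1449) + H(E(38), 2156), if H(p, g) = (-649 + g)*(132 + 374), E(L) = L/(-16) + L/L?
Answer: 231811015/304 ≈ 7.6254e+5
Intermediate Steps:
E(L) = 1 - L/16 (E(L) = L*(-1/16) + 1 = -L/16 + 1 = 1 - L/16)
H(p, g) = -328394 + 506*g (H(p, g) = (-649 + g)*506 = -328394 + 506*g)
N(k) = -1 + k/304 (N(k) = -(1 + k*(-1/304)) = -(1 - k/304) = -1 + k/304)
N(-1449) + H(E(38), 2156) = (-1 + (1/304)*(-1449)) + (-328394 + 506*2156) = (-1 - 1449/304) + (-328394 + 1090936) = -1753/304 + 762542 = 231811015/304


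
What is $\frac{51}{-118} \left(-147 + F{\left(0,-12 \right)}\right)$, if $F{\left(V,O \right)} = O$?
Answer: $\frac{8109}{118} \approx 68.72$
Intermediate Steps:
$\frac{51}{-118} \left(-147 + F{\left(0,-12 \right)}\right) = \frac{51}{-118} \left(-147 - 12\right) = 51 \left(- \frac{1}{118}\right) \left(-159\right) = \left(- \frac{51}{118}\right) \left(-159\right) = \frac{8109}{118}$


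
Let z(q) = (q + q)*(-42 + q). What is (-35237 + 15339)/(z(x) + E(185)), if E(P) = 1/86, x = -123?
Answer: -1711228/3490741 ≈ -0.49022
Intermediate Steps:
z(q) = 2*q*(-42 + q) (z(q) = (2*q)*(-42 + q) = 2*q*(-42 + q))
E(P) = 1/86
(-35237 + 15339)/(z(x) + E(185)) = (-35237 + 15339)/(2*(-123)*(-42 - 123) + 1/86) = -19898/(2*(-123)*(-165) + 1/86) = -19898/(40590 + 1/86) = -19898/3490741/86 = -19898*86/3490741 = -1711228/3490741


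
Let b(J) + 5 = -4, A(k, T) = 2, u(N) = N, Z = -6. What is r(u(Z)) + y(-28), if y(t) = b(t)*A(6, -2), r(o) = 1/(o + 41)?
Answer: -629/35 ≈ -17.971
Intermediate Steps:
r(o) = 1/(41 + o)
b(J) = -9 (b(J) = -5 - 4 = -9)
y(t) = -18 (y(t) = -9*2 = -18)
r(u(Z)) + y(-28) = 1/(41 - 6) - 18 = 1/35 - 18 = -629/35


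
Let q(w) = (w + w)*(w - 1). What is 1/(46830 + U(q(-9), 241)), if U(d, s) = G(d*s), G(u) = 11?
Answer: 1/46841 ≈ 2.1349e-5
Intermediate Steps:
q(w) = 2*w*(-1 + w) (q(w) = (2*w)*(-1 + w) = 2*w*(-1 + w))
U(d, s) = 11
1/(46830 + U(q(-9), 241)) = 1/(46830 + 11) = 1/46841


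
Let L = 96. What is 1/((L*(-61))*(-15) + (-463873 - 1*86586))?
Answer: -1/462619 ≈ -2.1616e-6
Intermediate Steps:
1/((L*(-61))*(-15) + (-463873 - 1*86586)) = 1/((96*(-61))*(-15) + (-463873 - 1*86586)) = 1/(-5856*(-15) + (-463873 - 86586)) = 1/(87840 - 550459) = 1/(-462619) = -1/462619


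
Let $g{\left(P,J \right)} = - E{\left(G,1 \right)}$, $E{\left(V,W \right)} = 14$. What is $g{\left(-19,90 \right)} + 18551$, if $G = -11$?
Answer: $18537$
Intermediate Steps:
$g{\left(P,J \right)} = -14$ ($g{\left(P,J \right)} = \left(-1\right) 14 = -14$)
$g{\left(-19,90 \right)} + 18551 = -14 + 18551 = 18537$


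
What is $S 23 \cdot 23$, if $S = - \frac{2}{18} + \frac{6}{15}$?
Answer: $\frac{6877}{45} \approx 152.82$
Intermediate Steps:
$S = \frac{13}{45}$ ($S = \left(-2\right) \frac{1}{18} + 6 \cdot \frac{1}{15} = - \frac{1}{9} + \frac{2}{5} = \frac{13}{45} \approx 0.28889$)
$S 23 \cdot 23 = \frac{13}{45} \cdot 23 \cdot 23 = \frac{299}{45} \cdot 23 = \frac{6877}{45}$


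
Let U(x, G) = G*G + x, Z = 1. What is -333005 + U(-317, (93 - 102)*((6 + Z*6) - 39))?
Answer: -274273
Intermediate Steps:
U(x, G) = x + G² (U(x, G) = G² + x = x + G²)
-333005 + U(-317, (93 - 102)*((6 + Z*6) - 39)) = -333005 + (-317 + ((93 - 102)*((6 + 1*6) - 39))²) = -333005 + (-317 + (-9*((6 + 6) - 39))²) = -333005 + (-317 + (-9*(12 - 39))²) = -333005 + (-317 + (-9*(-27))²) = -333005 + (-317 + 243²) = -333005 + (-317 + 59049) = -333005 + 58732 = -274273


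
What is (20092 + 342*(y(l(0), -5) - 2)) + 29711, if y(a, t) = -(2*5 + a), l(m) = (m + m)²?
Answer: 45699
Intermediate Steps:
l(m) = 4*m² (l(m) = (2*m)² = 4*m²)
y(a, t) = -10 - a (y(a, t) = -(10 + a) = -10 - a)
(20092 + 342*(y(l(0), -5) - 2)) + 29711 = (20092 + 342*((-10 - 4*0²) - 2)) + 29711 = (20092 + 342*((-10 - 4*0) - 2)) + 29711 = (20092 + 342*((-10 - 1*0) - 2)) + 29711 = (20092 + 342*((-10 + 0) - 2)) + 29711 = (20092 + 342*(-10 - 2)) + 29711 = (20092 + 342*(-12)) + 29711 = (20092 - 4104) + 29711 = 15988 + 29711 = 45699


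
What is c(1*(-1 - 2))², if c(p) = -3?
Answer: 9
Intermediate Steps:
c(1*(-1 - 2))² = (-3)² = 9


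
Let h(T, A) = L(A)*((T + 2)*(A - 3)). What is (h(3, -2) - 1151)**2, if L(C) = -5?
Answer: 1052676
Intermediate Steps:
h(T, A) = -5*(-3 + A)*(2 + T) (h(T, A) = -5*(T + 2)*(A - 3) = -5*(2 + T)*(-3 + A) = -5*(-3 + A)*(2 + T))
(h(3, -2) - 1151)**2 = ((30 - 10*(-2) + 15*3 - 5*(-2)*3) - 1151)**2 = ((30 + 20 + 45 + 30) - 1151)**2 = (125 - 1151)**2 = (-1026)**2 = 1052676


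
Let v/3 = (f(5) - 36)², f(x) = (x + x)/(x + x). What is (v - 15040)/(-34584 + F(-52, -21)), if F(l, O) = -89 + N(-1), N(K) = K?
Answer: 11365/34674 ≈ 0.32777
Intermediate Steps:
f(x) = 1 (f(x) = (2*x)/((2*x)) = (2*x)*(1/(2*x)) = 1)
F(l, O) = -90 (F(l, O) = -89 - 1 = -90)
v = 3675 (v = 3*(1 - 36)² = 3*(-35)² = 3*1225 = 3675)
(v - 15040)/(-34584 + F(-52, -21)) = (3675 - 15040)/(-34584 - 90) = -11365/(-34674) = -11365*(-1/34674) = 11365/34674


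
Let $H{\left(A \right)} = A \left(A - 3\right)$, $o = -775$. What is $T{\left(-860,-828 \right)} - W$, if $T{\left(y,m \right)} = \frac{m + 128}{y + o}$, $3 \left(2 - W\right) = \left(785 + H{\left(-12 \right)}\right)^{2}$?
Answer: $\frac{33834337}{109} \approx 3.1041 \cdot 10^{5}$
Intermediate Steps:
$H{\left(A \right)} = A \left(-3 + A\right)$
$W = - \frac{931219}{3}$ ($W = 2 - \frac{\left(785 - 12 \left(-3 - 12\right)\right)^{2}}{3} = 2 - \frac{\left(785 - -180\right)^{2}}{3} = 2 - \frac{\left(785 + 180\right)^{2}}{3} = 2 - \frac{965^{2}}{3} = 2 - \frac{931225}{3} = - \frac{931219}{3} \approx -3.1041 \cdot 10^{5}$)
$T{\left(y,m \right)} = \frac{128 + m}{-775 + y}$ ($T{\left(y,m \right)} = \frac{m + 128}{y - 775} = \frac{128 + m}{-775 + y}$)
$T{\left(-860,-828 \right)} - W = \frac{128 - 828}{-775 - 860} - - \frac{931219}{3} = \frac{1}{-1635} \left(-700\right) + \frac{931219}{3} = \left(- \frac{1}{1635}\right) \left(-700\right) + \frac{931219}{3} = \frac{140}{327} + \frac{931219}{3} = \frac{33834337}{109}$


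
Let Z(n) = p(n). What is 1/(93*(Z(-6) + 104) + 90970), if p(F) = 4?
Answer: 1/101014 ≈ 9.8996e-6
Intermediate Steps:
Z(n) = 4
1/(93*(Z(-6) + 104) + 90970) = 1/(93*(4 + 104) + 90970) = 1/(93*108 + 90970) = 1/(10044 + 90970) = 1/101014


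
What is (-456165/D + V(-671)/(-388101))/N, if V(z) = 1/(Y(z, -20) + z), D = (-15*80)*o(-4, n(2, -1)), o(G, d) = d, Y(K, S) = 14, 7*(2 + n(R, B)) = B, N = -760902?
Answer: 18093293069963/77606634162405600 ≈ 0.00023314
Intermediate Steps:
n(R, B) = -2 + B/7
D = 18000/7 (D = (-15*80)*(-2 + (⅐)*(-1)) = -1200*(-2 - ⅐) = -1200*(-15/7) = 18000/7 ≈ 2571.4)
V(z) = 1/(14 + z)
(-456165/D + V(-671)/(-388101))/N = (-456165/18000/7 + 1/((14 - 671)*(-388101)))/(-760902) = (-456165*7/18000 - 1/388101/(-657))*(-1/760902) = (-70959/400 - 1/657*(-1/388101))*(-1/760902) = (-70959/400 + 1/254982357)*(-1/760902) = -18093293069963/101992942800*(-1/760902) = 18093293069963/77606634162405600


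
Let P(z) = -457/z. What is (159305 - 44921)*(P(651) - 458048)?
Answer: -11369377072240/217 ≈ -5.2393e+10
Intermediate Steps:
(159305 - 44921)*(P(651) - 458048) = (159305 - 44921)*(-457/651 - 458048) = 114384*(-457*1/651 - 458048) = 114384*(-457/651 - 458048) = 114384*(-298189705/651) = -11369377072240/217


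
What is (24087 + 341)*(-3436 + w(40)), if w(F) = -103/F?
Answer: -839975101/10 ≈ -8.3997e+7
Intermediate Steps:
(24087 + 341)*(-3436 + w(40)) = (24087 + 341)*(-3436 - 103/40) = 24428*(-3436 - 103*1/40) = 24428*(-3436 - 103/40) = 24428*(-137543/40) = -839975101/10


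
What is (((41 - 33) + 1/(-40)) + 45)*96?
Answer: 25428/5 ≈ 5085.6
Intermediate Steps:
(((41 - 33) + 1/(-40)) + 45)*96 = ((8 - 1/40) + 45)*96 = (319/40 + 45)*96 = (2119/40)*96 = 25428/5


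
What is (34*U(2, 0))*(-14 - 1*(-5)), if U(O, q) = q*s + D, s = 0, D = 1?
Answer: -306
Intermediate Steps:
U(O, q) = 1 (U(O, q) = q*0 + 1 = 0 + 1 = 1)
(34*U(2, 0))*(-14 - 1*(-5)) = (34*1)*(-14 - 1*(-5)) = 34*(-14 + 5) = 34*(-9) = -306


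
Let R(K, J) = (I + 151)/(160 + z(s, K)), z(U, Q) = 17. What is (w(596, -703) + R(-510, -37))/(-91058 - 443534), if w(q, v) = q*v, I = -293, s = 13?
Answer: 37080509/47311392 ≈ 0.78375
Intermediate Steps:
R(K, J) = -142/177 (R(K, J) = (-293 + 151)/(160 + 17) = -142/177)
(w(596, -703) + R(-510, -37))/(-91058 - 443534) = (596*(-703) - 142/177)/(-91058 - 443534) = (-418988 - 142/177)/(-534592) = -74161018/177*(-1/534592) = 37080509/47311392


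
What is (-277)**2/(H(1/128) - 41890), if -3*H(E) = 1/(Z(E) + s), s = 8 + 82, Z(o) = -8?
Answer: -18875334/10304941 ≈ -1.8317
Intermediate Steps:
s = 90
H(E) = -1/246 (H(E) = -1/(3*(-8 + 90)) = -1/3/82 = -1/3*1/82 = -1/246)
(-277)**2/(H(1/128) - 41890) = (-277)**2/(-1/246 - 41890) = 76729/(-10304941/246) = 76729*(-246/10304941) = -18875334/10304941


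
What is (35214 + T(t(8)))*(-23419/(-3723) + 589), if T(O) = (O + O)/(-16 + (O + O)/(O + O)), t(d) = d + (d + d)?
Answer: 390182494364/18615 ≈ 2.0961e+7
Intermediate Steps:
t(d) = 3*d (t(d) = d + 2*d = 3*d)
T(O) = -2*O/15 (T(O) = (2*O)/(-16 + (2*O)/((2*O))) = (2*O)/(-16 + (2*O)*(1/(2*O))) = (2*O)/(-16 + 1) = (2*O)/(-15) = (2*O)*(-1/15) = -2*O/15)
(35214 + T(t(8)))*(-23419/(-3723) + 589) = (35214 - 2*8/5)*(-23419/(-3723) + 589) = (35214 - 2/15*24)*(-23419*(-1/3723) + 589) = (35214 - 16/5)*(23419/3723 + 589) = (176054/5)*(2216266/3723) = 390182494364/18615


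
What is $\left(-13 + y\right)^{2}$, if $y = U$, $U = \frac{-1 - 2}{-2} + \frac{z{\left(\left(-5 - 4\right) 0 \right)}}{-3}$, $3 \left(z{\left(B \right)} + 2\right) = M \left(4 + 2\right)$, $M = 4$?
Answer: $\frac{729}{4} \approx 182.25$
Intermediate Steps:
$z{\left(B \right)} = 6$ ($z{\left(B \right)} = -2 + \frac{4 \left(4 + 2\right)}{3} = -2 + \frac{4 \cdot 6}{3} = -2 + \frac{1}{3} \cdot 24 = -2 + 8 = 6$)
$U = - \frac{1}{2}$ ($U = \frac{-1 - 2}{-2} + \frac{6}{-3} = \left(-3\right) \left(- \frac{1}{2}\right) + 6 \left(- \frac{1}{3}\right) = \frac{3}{2} - 2 = - \frac{1}{2} \approx -0.5$)
$y = - \frac{1}{2} \approx -0.5$
$\left(-13 + y\right)^{2} = \left(-13 - \frac{1}{2}\right)^{2} = \left(- \frac{27}{2}\right)^{2} = \frac{729}{4}$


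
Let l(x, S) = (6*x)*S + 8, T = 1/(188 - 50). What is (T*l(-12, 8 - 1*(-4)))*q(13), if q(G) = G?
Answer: -5564/69 ≈ -80.638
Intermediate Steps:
T = 1/138 ≈ 0.0072464
l(x, S) = 8 + 6*S*x (l(x, S) = 6*S*x + 8 = 8 + 6*S*x)
(T*l(-12, 8 - 1*(-4)))*q(13) = ((8 + 6*(8 - 1*(-4))*(-12))/138)*13 = ((8 + 6*(8 + 4)*(-12))/138)*13 = ((8 + 6*12*(-12))/138)*13 = ((8 - 864)/138)*13 = ((1/138)*(-856))*13 = -428/69*13 = -5564/69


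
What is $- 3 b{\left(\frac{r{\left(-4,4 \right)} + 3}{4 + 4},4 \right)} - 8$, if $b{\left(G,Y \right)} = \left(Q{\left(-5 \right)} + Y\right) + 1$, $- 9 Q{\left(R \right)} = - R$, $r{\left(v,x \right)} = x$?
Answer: $- \frac{64}{3} \approx -21.333$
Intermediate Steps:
$Q{\left(R \right)} = \frac{R}{9}$ ($Q{\left(R \right)} = - \frac{\left(-1\right) R}{9} = \frac{R}{9}$)
$b{\left(G,Y \right)} = \frac{4}{9} + Y$ ($b{\left(G,Y \right)} = \left(\frac{1}{9} \left(-5\right) + Y\right) + 1 = \left(- \frac{5}{9} + Y\right) + 1 = \frac{4}{9} + Y$)
$- 3 b{\left(\frac{r{\left(-4,4 \right)} + 3}{4 + 4},4 \right)} - 8 = - 3 \left(\frac{4}{9} + 4\right) - 8 = \left(-3\right) \frac{40}{9} - 8 = - \frac{40}{3} - 8 = - \frac{64}{3}$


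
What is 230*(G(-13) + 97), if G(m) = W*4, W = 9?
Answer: 30590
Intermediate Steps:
G(m) = 36 (G(m) = 9*4 = 36)
230*(G(-13) + 97) = 230*(36 + 97) = 230*133 = 30590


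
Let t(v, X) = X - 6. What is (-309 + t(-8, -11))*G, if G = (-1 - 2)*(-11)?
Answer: -10758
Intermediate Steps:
t(v, X) = -6 + X
G = 33 (G = -3*(-11) = 33)
(-309 + t(-8, -11))*G = (-309 + (-6 - 11))*33 = (-309 - 17)*33 = -326*33 = -10758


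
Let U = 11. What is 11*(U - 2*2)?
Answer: 77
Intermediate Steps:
11*(U - 2*2) = 11*(11 - 2*2) = 11*(11 - 4) = 11*7 = 77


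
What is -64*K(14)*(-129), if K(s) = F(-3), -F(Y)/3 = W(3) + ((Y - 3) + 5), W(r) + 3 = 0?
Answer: 99072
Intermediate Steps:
W(r) = -3 (W(r) = -3 + 0 = -3)
F(Y) = 3 - 3*Y (F(Y) = -3*(-3 + ((Y - 3) + 5)) = -3*(-3 + ((-3 + Y) + 5)) = -3*(-3 + (2 + Y)) = -3*(-1 + Y) = 3 - 3*Y)
K(s) = 12 (K(s) = 3 - 3*(-3) = 3 + 9 = 12)
-64*K(14)*(-129) = -64*12*(-129) = -768*(-129) = 99072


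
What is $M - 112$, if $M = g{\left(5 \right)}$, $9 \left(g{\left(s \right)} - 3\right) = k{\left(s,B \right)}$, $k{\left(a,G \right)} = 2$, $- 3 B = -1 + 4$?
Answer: $- \frac{979}{9} \approx -108.78$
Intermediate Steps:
$B = -1$ ($B = - \frac{-1 + 4}{3} = \left(- \frac{1}{3}\right) 3 = -1$)
$g{\left(s \right)} = \frac{29}{9}$ ($g{\left(s \right)} = 3 + \frac{1}{9} \cdot 2 = 3 + \frac{2}{9} = \frac{29}{9}$)
$M = \frac{29}{9} \approx 3.2222$
$M - 112 = \frac{29}{9} - 112 = - \frac{979}{9}$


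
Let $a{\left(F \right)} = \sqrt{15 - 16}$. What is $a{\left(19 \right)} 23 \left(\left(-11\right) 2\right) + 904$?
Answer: $904 - 506 i \approx 904.0 - 506.0 i$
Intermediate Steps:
$a{\left(F \right)} = i$ ($a{\left(F \right)} = \sqrt{-1} = i$)
$a{\left(19 \right)} 23 \left(\left(-11\right) 2\right) + 904 = i 23 \left(\left(-11\right) 2\right) + 904 = i 23 \left(-22\right) + 904 = i \left(-506\right) + 904 = - 506 i + 904 = 904 - 506 i$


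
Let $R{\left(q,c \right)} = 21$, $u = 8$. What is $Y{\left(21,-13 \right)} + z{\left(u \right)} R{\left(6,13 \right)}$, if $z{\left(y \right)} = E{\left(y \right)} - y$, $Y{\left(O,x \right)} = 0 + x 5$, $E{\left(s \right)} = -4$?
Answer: $-317$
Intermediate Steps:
$Y{\left(O,x \right)} = 5 x$ ($Y{\left(O,x \right)} = 0 + 5 x = 5 x$)
$z{\left(y \right)} = -4 - y$
$Y{\left(21,-13 \right)} + z{\left(u \right)} R{\left(6,13 \right)} = 5 \left(-13\right) + \left(-4 - 8\right) 21 = -65 + \left(-4 - 8\right) 21 = -65 - 252 = -317$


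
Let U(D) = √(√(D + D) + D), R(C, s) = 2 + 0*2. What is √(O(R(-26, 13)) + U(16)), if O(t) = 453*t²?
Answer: √(1812 + 2*√(4 + √2)) ≈ 42.622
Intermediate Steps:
R(C, s) = 2 (R(C, s) = 2 + 0 = 2)
U(D) = √(D + √2*√D) (U(D) = √(√(2*D) + D) = √(√2*√D + D) = √(D + √2*√D))
√(O(R(-26, 13)) + U(16)) = √(453*2² + √(16 + √2*√16)) = √(453*4 + √(16 + √2*4)) = √(1812 + √(16 + 4*√2))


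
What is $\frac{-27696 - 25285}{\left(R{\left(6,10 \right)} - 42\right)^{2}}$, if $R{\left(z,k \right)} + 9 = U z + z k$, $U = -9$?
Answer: $- \frac{52981}{2025} \approx -26.163$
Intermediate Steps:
$R{\left(z,k \right)} = -9 - 9 z + k z$ ($R{\left(z,k \right)} = -9 + \left(- 9 z + z k\right) = -9 + \left(- 9 z + k z\right) = -9 - 9 z + k z$)
$\frac{-27696 - 25285}{\left(R{\left(6,10 \right)} - 42\right)^{2}} = \frac{-27696 - 25285}{\left(\left(-9 - 54 + 10 \cdot 6\right) - 42\right)^{2}} = - \frac{52981}{\left(\left(-9 - 54 + 60\right) - 42\right)^{2}} = - \frac{52981}{\left(-3 - 42\right)^{2}} = - \frac{52981}{\left(-45\right)^{2}} = - \frac{52981}{2025}$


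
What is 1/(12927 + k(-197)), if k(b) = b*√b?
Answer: 12927/174752702 + 197*I*√197/174752702 ≈ 7.3973e-5 + 1.5823e-5*I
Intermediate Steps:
k(b) = b^(3/2)
1/(12927 + k(-197)) = 1/(12927 + (-197)^(3/2)) = 1/(12927 - 197*I*√197)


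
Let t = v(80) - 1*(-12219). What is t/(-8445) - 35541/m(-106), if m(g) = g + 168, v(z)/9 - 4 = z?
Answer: -20063213/34906 ≈ -574.78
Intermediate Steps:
v(z) = 36 + 9*z
m(g) = 168 + g
t = 12975 (t = (36 + 9*80) - 1*(-12219) = (36 + 720) + 12219 = 756 + 12219 = 12975)
t/(-8445) - 35541/m(-106) = 12975/(-8445) - 35541/(168 - 106) = 12975*(-1/8445) - 35541/62 = -865/563 - 35541*1/62 = -865/563 - 35541/62 = -20063213/34906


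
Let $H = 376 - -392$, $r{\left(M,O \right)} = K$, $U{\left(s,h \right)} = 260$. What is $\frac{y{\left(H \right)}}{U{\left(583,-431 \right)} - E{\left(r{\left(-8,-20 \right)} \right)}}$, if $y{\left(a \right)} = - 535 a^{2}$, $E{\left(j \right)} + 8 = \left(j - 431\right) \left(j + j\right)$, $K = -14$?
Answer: $\frac{3287040}{127} \approx 25882.0$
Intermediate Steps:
$r{\left(M,O \right)} = -14$
$H = 768$ ($H = 376 + 392 = 768$)
$E{\left(j \right)} = -8 + 2 j \left(-431 + j\right)$ ($E{\left(j \right)} = -8 + \left(j - 431\right) \left(j + j\right) = -8 + \left(-431 + j\right) 2 j = -8 + 2 j \left(-431 + j\right)$)
$\frac{y{\left(H \right)}}{U{\left(583,-431 \right)} - E{\left(r{\left(-8,-20 \right)} \right)}} = \frac{\left(-535\right) 768^{2}}{260 - \left(-8 - -12068 + 2 \left(-14\right)^{2}\right)} = \frac{\left(-535\right) 589824}{260 - \left(-8 + 12068 + 2 \cdot 196\right)} = - \frac{315555840}{260 - \left(-8 + 12068 + 392\right)} = - \frac{315555840}{260 - 12452} = - \frac{315555840}{-12192} = \left(-315555840\right) \left(- \frac{1}{12192}\right) = \frac{3287040}{127}$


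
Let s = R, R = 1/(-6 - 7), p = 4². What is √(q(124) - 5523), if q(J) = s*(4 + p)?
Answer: I*√933647/13 ≈ 74.327*I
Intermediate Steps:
p = 16
R = -1/13 (R = 1/(-13) = -1/13 ≈ -0.076923)
s = -1/13 ≈ -0.076923
q(J) = -20/13 (q(J) = -(4 + 16)/13 = -1/13*20 = -20/13)
√(q(124) - 5523) = √(-20/13 - 5523) = √(-71819/13) = I*√933647/13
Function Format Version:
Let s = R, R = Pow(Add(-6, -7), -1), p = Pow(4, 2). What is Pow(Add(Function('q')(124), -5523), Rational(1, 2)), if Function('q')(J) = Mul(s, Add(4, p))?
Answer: Mul(Rational(1, 13), I, Pow(933647, Rational(1, 2))) ≈ Mul(74.327, I)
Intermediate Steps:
p = 16
R = Rational(-1, 13) (R = Pow(-13, -1) = Rational(-1, 13) ≈ -0.076923)
s = Rational(-1, 13) ≈ -0.076923
Function('q')(J) = Rational(-20, 13) (Function('q')(J) = Mul(Rational(-1, 13), Add(4, 16)) = Mul(Rational(-1, 13), 20) = Rational(-20, 13))
Pow(Add(Function('q')(124), -5523), Rational(1, 2)) = Pow(Add(Rational(-20, 13), -5523), Rational(1, 2)) = Pow(Rational(-71819, 13), Rational(1, 2)) = Mul(Rational(1, 13), I, Pow(933647, Rational(1, 2)))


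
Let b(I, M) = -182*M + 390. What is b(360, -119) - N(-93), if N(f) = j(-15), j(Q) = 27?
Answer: 22021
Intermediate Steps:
N(f) = 27
b(I, M) = 390 - 182*M
b(360, -119) - N(-93) = (390 - 182*(-119)) - 1*27 = (390 + 21658) - 27 = 22048 - 27 = 22021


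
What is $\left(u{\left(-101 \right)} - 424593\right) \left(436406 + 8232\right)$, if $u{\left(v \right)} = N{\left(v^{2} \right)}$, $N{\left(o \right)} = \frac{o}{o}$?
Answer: $-188789737696$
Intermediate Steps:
$N{\left(o \right)} = 1$
$u{\left(v \right)} = 1$
$\left(u{\left(-101 \right)} - 424593\right) \left(436406 + 8232\right) = \left(1 - 424593\right) \left(436406 + 8232\right) = \left(-424592\right) 444638 = -188789737696$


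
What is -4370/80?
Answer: -437/8 ≈ -54.625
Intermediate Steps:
-4370/80 = -230*19/80 = -437/8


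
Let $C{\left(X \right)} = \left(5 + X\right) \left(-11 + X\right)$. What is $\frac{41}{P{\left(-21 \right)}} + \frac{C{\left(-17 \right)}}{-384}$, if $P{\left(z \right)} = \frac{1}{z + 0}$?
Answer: $- \frac{6895}{8} \approx -861.88$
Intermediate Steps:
$C{\left(X \right)} = \left(-11 + X\right) \left(5 + X\right)$
$P{\left(z \right)} = \frac{1}{z}$
$\frac{41}{P{\left(-21 \right)}} + \frac{C{\left(-17 \right)}}{-384} = \frac{41}{\frac{1}{-21}} + \frac{-55 + \left(-17\right)^{2} - -102}{-384} = \frac{41}{- \frac{1}{21}} + \left(-55 + 289 + 102\right) \left(- \frac{1}{384}\right) = 41 \left(-21\right) + 336 \left(- \frac{1}{384}\right) = -861 - \frac{7}{8} = - \frac{6895}{8}$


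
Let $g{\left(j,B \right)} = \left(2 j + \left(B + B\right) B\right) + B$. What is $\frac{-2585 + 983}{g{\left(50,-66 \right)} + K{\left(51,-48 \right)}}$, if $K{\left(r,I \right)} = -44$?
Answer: $- \frac{801}{4351} \approx -0.1841$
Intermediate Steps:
$g{\left(j,B \right)} = B + 2 j + 2 B^{2}$ ($g{\left(j,B \right)} = \left(2 j + 2 B B\right) + B = \left(2 j + 2 B^{2}\right) + B = B + 2 j + 2 B^{2}$)
$\frac{-2585 + 983}{g{\left(50,-66 \right)} + K{\left(51,-48 \right)}} = \frac{-2585 + 983}{\left(-66 + 2 \cdot 50 + 2 \left(-66\right)^{2}\right) - 44} = - \frac{1602}{\left(-66 + 100 + 2 \cdot 4356\right) - 44} = - \frac{1602}{\left(-66 + 100 + 8712\right) - 44} = - \frac{1602}{8746 - 44} = - \frac{1602}{8702} = \left(-1602\right) \frac{1}{8702} = - \frac{801}{4351}$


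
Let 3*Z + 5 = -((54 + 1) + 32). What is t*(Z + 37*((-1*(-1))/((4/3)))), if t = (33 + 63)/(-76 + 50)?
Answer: 140/13 ≈ 10.769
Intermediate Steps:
t = -48/13 (t = 96/(-26) = 96*(-1/26) = -48/13 ≈ -3.6923)
Z = -92/3 (Z = -5/3 + (-((54 + 1) + 32))/3 = -5/3 + (-(55 + 32))/3 = -5/3 + (-1*87)/3 = -5/3 + (⅓)*(-87) = -5/3 - 29 = -92/3 ≈ -30.667)
t*(Z + 37*((-1*(-1))/((4/3)))) = -48*(-92/3 + 37*((-1*(-1))/((4/3))))/13 = -48*(-92/3 + 37*(1/(4*(⅓))))/13 = -48*(-92/3 + 37*(1/(4/3)))/13 = -48*(-92/3 + 37*(1*(¾)))/13 = -48*(-92/3 + 37*(¾))/13 = -48*(-92/3 + 111/4)/13 = -48/13*(-35/12) = 140/13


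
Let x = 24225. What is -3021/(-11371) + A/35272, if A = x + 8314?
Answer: 476557681/401077912 ≈ 1.1882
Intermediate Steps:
A = 32539 (A = 24225 + 8314 = 32539)
-3021/(-11371) + A/35272 = -3021/(-11371) + 32539/35272 = -3021*(-1/11371) + 32539*(1/35272) = 3021/11371 + 32539/35272 = 476557681/401077912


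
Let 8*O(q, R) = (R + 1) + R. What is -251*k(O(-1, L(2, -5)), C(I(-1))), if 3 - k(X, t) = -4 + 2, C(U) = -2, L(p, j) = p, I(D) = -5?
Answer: -1255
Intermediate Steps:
O(q, R) = ⅛ + R/4 (O(q, R) = ((R + 1) + R)/8 = ((1 + R) + R)/8 = (1 + 2*R)/8 = ⅛ + R/4)
k(X, t) = 5 (k(X, t) = 3 - (-4 + 2) = 3 - 1*(-2) = 3 + 2 = 5)
-251*k(O(-1, L(2, -5)), C(I(-1))) = -251*5 = -1255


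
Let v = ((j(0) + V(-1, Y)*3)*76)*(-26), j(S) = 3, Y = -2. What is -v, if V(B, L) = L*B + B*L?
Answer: 29640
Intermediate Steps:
V(B, L) = 2*B*L (V(B, L) = B*L + B*L = 2*B*L)
v = -29640 (v = ((3 + (2*(-1)*(-2))*3)*76)*(-26) = ((3 + 4*3)*76)*(-26) = ((3 + 12)*76)*(-26) = (15*76)*(-26) = 1140*(-26) = -29640)
-v = -1*(-29640) = 29640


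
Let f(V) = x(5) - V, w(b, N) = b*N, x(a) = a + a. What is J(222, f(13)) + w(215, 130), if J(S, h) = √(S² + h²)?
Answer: 27950 + 3*√5477 ≈ 28172.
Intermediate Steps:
x(a) = 2*a
w(b, N) = N*b
f(V) = 10 - V (f(V) = 2*5 - V = 10 - V)
J(222, f(13)) + w(215, 130) = √(222² + (10 - 1*13)²) + 130*215 = √(49284 + (10 - 13)²) + 27950 = √(49284 + (-3)²) + 27950 = √(49284 + 9) + 27950 = √49293 + 27950 = 3*√5477 + 27950 = 27950 + 3*√5477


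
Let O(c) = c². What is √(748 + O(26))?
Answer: 4*√89 ≈ 37.736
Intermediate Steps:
√(748 + O(26)) = √(748 + 26²) = √(748 + 676) = √1424 = 4*√89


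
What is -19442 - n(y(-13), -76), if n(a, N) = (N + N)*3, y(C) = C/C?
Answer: -18986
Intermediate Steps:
y(C) = 1
n(a, N) = 6*N (n(a, N) = (2*N)*3 = 6*N)
-19442 - n(y(-13), -76) = -19442 - 6*(-76) = -19442 - 1*(-456) = -19442 + 456 = -18986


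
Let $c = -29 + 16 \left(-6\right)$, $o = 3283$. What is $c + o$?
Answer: $3158$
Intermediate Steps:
$c = -125$ ($c = -29 - 96 = -125$)
$c + o = -125 + 3283 = 3158$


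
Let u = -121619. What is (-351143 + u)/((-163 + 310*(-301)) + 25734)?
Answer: 472762/67739 ≈ 6.9792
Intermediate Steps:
(-351143 + u)/((-163 + 310*(-301)) + 25734) = (-351143 - 121619)/((-163 + 310*(-301)) + 25734) = -472762/((-163 - 93310) + 25734) = -472762/(-93473 + 25734) = -472762/(-67739) = -472762*(-1/67739) = 472762/67739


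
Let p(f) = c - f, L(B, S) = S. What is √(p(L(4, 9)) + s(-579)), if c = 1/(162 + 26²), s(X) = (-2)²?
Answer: I*√3510382/838 ≈ 2.2358*I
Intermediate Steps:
s(X) = 4
c = 1/838 (c = 1/(162 + 676) = 1/838 ≈ 0.0011933)
p(f) = 1/838 - f
√(p(L(4, 9)) + s(-579)) = √((1/838 - 1*9) + 4) = √((1/838 - 9) + 4) = √(-7541/838 + 4) = √(-4189/838) = I*√3510382/838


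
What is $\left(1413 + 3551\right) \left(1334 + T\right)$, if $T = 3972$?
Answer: $26338984$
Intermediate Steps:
$\left(1413 + 3551\right) \left(1334 + T\right) = \left(1413 + 3551\right) \left(1334 + 3972\right) = 4964 \cdot 5306 = 26338984$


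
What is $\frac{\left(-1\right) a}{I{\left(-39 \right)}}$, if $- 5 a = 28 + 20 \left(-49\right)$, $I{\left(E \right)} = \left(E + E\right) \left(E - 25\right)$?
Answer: $- \frac{119}{3120} \approx -0.038141$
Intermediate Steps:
$I{\left(E \right)} = 2 E \left(-25 + E\right)$
$a = \frac{952}{5}$ ($a = - \frac{28 + 20 \left(-49\right)}{5} = - \frac{28 - 980}{5} = \left(- \frac{1}{5}\right) \left(-952\right) = \frac{952}{5} \approx 190.4$)
$\frac{\left(-1\right) a}{I{\left(-39 \right)}} = \frac{\left(-1\right) \frac{952}{5}}{2 \left(-39\right) \left(-25 - 39\right)} = - \frac{952}{5 \cdot 2 \left(-39\right) \left(-64\right)} = - \frac{952}{5 \cdot 4992} = \left(- \frac{952}{5}\right) \frac{1}{4992} = - \frac{119}{3120}$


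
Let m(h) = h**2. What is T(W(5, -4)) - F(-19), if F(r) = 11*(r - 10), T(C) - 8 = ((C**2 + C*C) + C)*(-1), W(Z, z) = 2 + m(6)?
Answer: -2599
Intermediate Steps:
W(Z, z) = 38 (W(Z, z) = 2 + 6**2 = 2 + 36 = 38)
T(C) = 8 - C - 2*C**2 (T(C) = 8 + ((C**2 + C*C) + C)*(-1) = 8 + ((C**2 + C**2) + C)*(-1) = 8 + (2*C**2 + C)*(-1) = 8 + (C + 2*C**2)*(-1) = 8 + (-C - 2*C**2) = 8 - C - 2*C**2)
F(r) = -110 + 11*r (F(r) = 11*(-10 + r) = -110 + 11*r)
T(W(5, -4)) - F(-19) = (8 - 1*38 - 2*38**2) - (-110 + 11*(-19)) = (8 - 38 - 2*1444) - (-110 - 209) = (8 - 38 - 2888) - 1*(-319) = -2918 + 319 = -2599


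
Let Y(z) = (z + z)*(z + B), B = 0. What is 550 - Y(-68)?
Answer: -8698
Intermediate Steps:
Y(z) = 2*z**2 (Y(z) = (z + z)*(z + 0) = (2*z)*z = 2*z**2)
550 - Y(-68) = 550 - 2*(-68)**2 = 550 - 2*4624 = 550 - 1*9248 = 550 - 9248 = -8698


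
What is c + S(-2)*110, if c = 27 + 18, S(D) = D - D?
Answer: 45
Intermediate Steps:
S(D) = 0
c = 45
c + S(-2)*110 = 45 + 0*110 = 45 + 0 = 45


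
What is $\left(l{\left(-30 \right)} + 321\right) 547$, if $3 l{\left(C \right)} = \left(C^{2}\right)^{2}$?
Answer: $147865587$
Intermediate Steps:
$l{\left(C \right)} = \frac{C^{4}}{3}$ ($l{\left(C \right)} = \frac{\left(C^{2}\right)^{2}}{3} = \frac{C^{4}}{3}$)
$\left(l{\left(-30 \right)} + 321\right) 547 = \left(\frac{\left(-30\right)^{4}}{3} + 321\right) 547 = \left(\frac{1}{3} \cdot 810000 + 321\right) 547 = \left(270000 + 321\right) 547 = 270321 \cdot 547 = 147865587$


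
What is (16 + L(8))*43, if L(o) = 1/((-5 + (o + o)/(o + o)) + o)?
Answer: 2795/4 ≈ 698.75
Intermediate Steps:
L(o) = 1/(-4 + o) (L(o) = 1/((-5 + (2*o)/((2*o))) + o) = 1/((-5 + (2*o)*(1/(2*o))) + o) = 1/((-5 + 1) + o) = 1/(-4 + o))
(16 + L(8))*43 = (16 + 1/(-4 + 8))*43 = (16 + 1/4)*43 = (16 + ¼)*43 = (65/4)*43 = 2795/4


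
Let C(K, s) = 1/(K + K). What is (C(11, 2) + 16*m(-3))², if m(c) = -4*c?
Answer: 17850625/484 ≈ 36881.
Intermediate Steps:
C(K, s) = 1/(2*K)
(C(11, 2) + 16*m(-3))² = ((½)/11 + 16*(-4*(-3)))² = ((½)*(1/11) + 16*12)² = (1/22 + 192)² = (4225/22)² = 17850625/484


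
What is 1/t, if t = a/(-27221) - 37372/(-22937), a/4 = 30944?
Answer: -624368077/1821746900 ≈ -0.34273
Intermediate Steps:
a = 123776 (a = 4*30944 = 123776)
t = -1821746900/624368077 (t = 123776/(-27221) - 37372/(-22937) = 123776*(-1/27221) - 37372*(-1/22937) = -123776/27221 + 37372/22937 = -1821746900/624368077 ≈ -2.9177)
1/t = 1/(-1821746900/624368077) = -624368077/1821746900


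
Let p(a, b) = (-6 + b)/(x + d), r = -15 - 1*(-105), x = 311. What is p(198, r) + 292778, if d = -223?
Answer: 6441137/22 ≈ 2.9278e+5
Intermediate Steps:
r = 90 (r = -15 + 105 = 90)
p(a, b) = -3/44 + b/88 (p(a, b) = (-6 + b)/(311 - 223) = (-6 + b)/88 = (-6 + b)*(1/88) = -3/44 + b/88)
p(198, r) + 292778 = (-3/44 + (1/88)*90) + 292778 = (-3/44 + 45/44) + 292778 = 21/22 + 292778 = 6441137/22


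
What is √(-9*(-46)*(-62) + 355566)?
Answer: √329898 ≈ 574.37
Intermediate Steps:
√(-9*(-46)*(-62) + 355566) = √(414*(-62) + 355566) = √(-25668 + 355566) = √329898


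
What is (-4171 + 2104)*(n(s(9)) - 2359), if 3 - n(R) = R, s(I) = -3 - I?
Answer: 4845048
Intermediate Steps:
n(R) = 3 - R
(-4171 + 2104)*(n(s(9)) - 2359) = (-4171 + 2104)*((3 - (-3 - 1*9)) - 2359) = -2067*((3 - (-3 - 9)) - 2359) = -2067*((3 - 1*(-12)) - 2359) = -2067*((3 + 12) - 2359) = -2067*(15 - 2359) = -2067*(-2344) = 4845048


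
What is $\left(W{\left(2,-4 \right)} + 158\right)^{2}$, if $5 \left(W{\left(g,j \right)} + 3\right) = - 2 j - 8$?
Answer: $24025$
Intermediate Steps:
$W{\left(g,j \right)} = - \frac{23}{5} - \frac{2 j}{5}$ ($W{\left(g,j \right)} = -3 + \frac{- 2 j - 8}{5} = -3 + \frac{-8 - 2 j}{5} = -3 - \left(\frac{8}{5} + \frac{2 j}{5}\right) = - \frac{23}{5} - \frac{2 j}{5}$)
$\left(W{\left(2,-4 \right)} + 158\right)^{2} = \left(\left(- \frac{23}{5} - - \frac{8}{5}\right) + 158\right)^{2} = \left(\left(- \frac{23}{5} + \frac{8}{5}\right) + 158\right)^{2} = \left(-3 + 158\right)^{2} = 155^{2} = 24025$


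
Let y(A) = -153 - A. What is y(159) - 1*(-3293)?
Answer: 2981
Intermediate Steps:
y(159) - 1*(-3293) = (-153 - 1*159) - 1*(-3293) = (-153 - 159) + 3293 = -312 + 3293 = 2981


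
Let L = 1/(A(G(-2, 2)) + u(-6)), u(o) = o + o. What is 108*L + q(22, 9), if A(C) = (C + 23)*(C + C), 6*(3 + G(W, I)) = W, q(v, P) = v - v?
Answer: -243/322 ≈ -0.75466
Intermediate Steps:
q(v, P) = 0
G(W, I) = -3 + W/6
u(o) = 2*o
A(C) = 2*C*(23 + C) (A(C) = (23 + C)*(2*C) = 2*C*(23 + C))
L = -9/1288 (L = 1/(2*(-3 + (⅙)*(-2))*(23 + (-3 + (⅙)*(-2))) + 2*(-6)) = 1/(2*(-3 - ⅓)*(23 + (-3 - ⅓)) - 12) = 1/(2*(-10/3)*(23 - 10/3) - 12) = 1/(2*(-10/3)*(59/3) - 12) = 1/(-1180/9 - 12) = 1/(-1288/9) = -9/1288 ≈ -0.0069876)
108*L + q(22, 9) = 108*(-9/1288) + 0 = -243/322 + 0 = -243/322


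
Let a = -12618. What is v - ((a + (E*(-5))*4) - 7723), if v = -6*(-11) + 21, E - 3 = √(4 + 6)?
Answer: 20488 + 20*√10 ≈ 20551.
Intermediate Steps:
E = 3 + √10 (E = 3 + √(4 + 6) = 3 + √10 ≈ 6.1623)
v = 87 (v = 66 + 21 = 87)
v - ((a + (E*(-5))*4) - 7723) = 87 - ((-12618 + ((3 + √10)*(-5))*4) - 7723) = 87 - ((-12618 + (-15 - 5*√10)*4) - 7723) = 87 - ((-12618 + (-60 - 20*√10)) - 7723) = 87 - ((-12678 - 20*√10) - 7723) = 87 - (-20401 - 20*√10) = 87 + (20401 + 20*√10) = 20488 + 20*√10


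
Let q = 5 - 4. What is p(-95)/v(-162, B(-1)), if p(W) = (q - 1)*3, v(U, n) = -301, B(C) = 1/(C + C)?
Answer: 0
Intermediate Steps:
q = 1
B(C) = 1/(2*C)
p(W) = 0 (p(W) = (1 - 1)*3 = 0*3 = 0)
p(-95)/v(-162, B(-1)) = 0/(-301) = 0*(-1/301) = 0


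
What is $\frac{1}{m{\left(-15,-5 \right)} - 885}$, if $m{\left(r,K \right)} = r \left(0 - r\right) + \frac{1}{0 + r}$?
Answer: $- \frac{15}{16651} \approx -0.00090085$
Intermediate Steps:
$m{\left(r,K \right)} = \frac{1}{r} - r^{2}$ ($m{\left(r,K \right)} = r \left(- r\right) + \frac{1}{r} = - r^{2} + \frac{1}{r} = \frac{1}{r} - r^{2}$)
$\frac{1}{m{\left(-15,-5 \right)} - 885} = \frac{1}{\frac{1 - \left(-15\right)^{3}}{-15} - 885} = \frac{1}{- \frac{1 - -3375}{15} - 885} = \frac{1}{- \frac{1 + 3375}{15} - 885} = \frac{1}{\left(- \frac{1}{15}\right) 3376 - 885} = \frac{1}{- \frac{3376}{15} - 885} = \frac{1}{- \frac{16651}{15}} = - \frac{15}{16651}$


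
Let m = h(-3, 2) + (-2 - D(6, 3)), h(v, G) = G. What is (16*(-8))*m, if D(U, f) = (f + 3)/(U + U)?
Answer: 64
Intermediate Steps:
D(U, f) = (3 + f)/(2*U) (D(U, f) = (3 + f)/((2*U)) = (3 + f)*(1/(2*U)) = (3 + f)/(2*U))
m = -½ (m = 2 + (-2 - (3 + 3)/(2*6)) = 2 + (-2 - 6/(2*6)) = 2 + (-2 - 1*½) = 2 + (-2 - ½) = 2 - 5/2 = -½ ≈ -0.50000)
(16*(-8))*m = (16*(-8))*(-½) = -128*(-½) = 64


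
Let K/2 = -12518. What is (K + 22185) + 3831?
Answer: 980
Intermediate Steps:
K = -25036 (K = 2*(-12518) = -25036)
(K + 22185) + 3831 = (-25036 + 22185) + 3831 = -2851 + 3831 = 980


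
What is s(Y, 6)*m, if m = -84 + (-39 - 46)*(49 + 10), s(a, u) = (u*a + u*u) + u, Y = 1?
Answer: -244752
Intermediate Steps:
s(a, u) = u + u² + a*u (s(a, u) = (a*u + u²) + u = (u² + a*u) + u = u + u² + a*u)
m = -5099 (m = -84 - 85*59 = -84 - 5015 = -5099)
s(Y, 6)*m = (6*(1 + 1 + 6))*(-5099) = (6*8)*(-5099) = 48*(-5099) = -244752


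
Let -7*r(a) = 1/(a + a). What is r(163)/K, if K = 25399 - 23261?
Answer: -1/4878916 ≈ -2.0496e-7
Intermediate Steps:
r(a) = -1/(14*a) (r(a) = -1/(7*(a + a)) = -1/(2*a)/7 = -1/(14*a))
K = 2138
r(163)/K = -1/14/163/2138 = -1/14*1/163*(1/2138) = -1/2282*1/2138 = -1/4878916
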